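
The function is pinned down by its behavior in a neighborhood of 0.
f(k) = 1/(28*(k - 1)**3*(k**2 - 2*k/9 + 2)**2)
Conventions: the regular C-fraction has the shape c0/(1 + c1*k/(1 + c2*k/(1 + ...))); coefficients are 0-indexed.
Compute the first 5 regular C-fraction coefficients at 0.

Taylor coefficients (expand at 0): a_0 = -1/112, a_1 = -29/1008, a_2 = -11/216, a_3 = -5917/81648, a_4 = -292295/2939328.
c0 = a_0 = -1/112. Peel one level at a time: if S = 1 + c*k/S' with S'(0) = 1, then c is the k-coefficient of S and S' = c*k/(S - 1).
S_1 = c0/f = 1 + (-29/9)*k + (379/81)*k^2 + ...; c1 = -29/9.
S_2 = c1*k/(S_1 - 1) = 1 + (379/261)*k + (41851/68121)*k^2 + ...; c2 = 379/261.
S_3 = c2*k/(S_2 - 1) = 1 + (-41851/98919)*k + (136545/574564)*k^2 + ...; c3 = -41851/98919.
S_4 = c3*k/(S_3 - 1) = 1 + (35638245/63446116)*k + ...; c4 = 35638245/63446116.

The regular C-fraction coefficients are [-1/112, -29/9, 379/261, -41851/98919, 35638245/63446116].


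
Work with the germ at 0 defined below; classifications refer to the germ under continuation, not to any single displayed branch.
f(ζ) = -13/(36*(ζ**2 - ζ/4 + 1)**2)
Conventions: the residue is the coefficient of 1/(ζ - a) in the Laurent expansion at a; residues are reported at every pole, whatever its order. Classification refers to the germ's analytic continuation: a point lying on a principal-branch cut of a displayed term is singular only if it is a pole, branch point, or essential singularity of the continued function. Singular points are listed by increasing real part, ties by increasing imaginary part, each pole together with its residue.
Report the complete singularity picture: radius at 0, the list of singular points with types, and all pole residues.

Radius of convergence at 0: 1.
At (1/8) - ((3/8)*sqrt(7))*i: a pole of order 2; residue -((416/11907)*sqrt(7))*i.
At (1/8) + ((3/8)*sqrt(7))*i: a pole of order 2; residue ((416/11907)*sqrt(7))*i.

Denominator factor (ζ**2 - ζ/4 + 1)^2: discriminant -63/16, complex-conjugate roots (1/8) + ((3/8)*sqrt(7))*i and (1/8) - ((3/8)*sqrt(7))*i; poles of order 2, moduli 1 and 1.
The radius of convergence is the smallest modulus among the singular points: 1.
The factor ζ**2 - ζ/4 + 1 splits as (ζ - a)(ζ - a') with a = (1/8) - ((3/8)*sqrt(7))*i, a' = (1/8) + ((3/8)*sqrt(7))*i. At the order-2 pole a set g(ζ) = (ζ - a)^2*f(ζ) = [-13/36] / (ζ - a')^2.
Order-2 pole: residue = g'(a); g'((1/8) - ((3/8)*sqrt(7))*i) = -((416/11907)*sqrt(7))*i, so the residue is -((416/11907)*sqrt(7))*i.
The factor ζ**2 - ζ/4 + 1 splits as (ζ - a)(ζ - a') with a = (1/8) + ((3/8)*sqrt(7))*i, a' = (1/8) - ((3/8)*sqrt(7))*i. At the order-2 pole a set g(ζ) = (ζ - a)^2*f(ζ) = [-13/36] / (ζ - a')^2.
Order-2 pole: residue = g'(a); g'((1/8) + ((3/8)*sqrt(7))*i) = ((416/11907)*sqrt(7))*i, so the residue is ((416/11907)*sqrt(7))*i.
List the singular points by increasing real part (a conjugate pair: the negative imaginary part first).


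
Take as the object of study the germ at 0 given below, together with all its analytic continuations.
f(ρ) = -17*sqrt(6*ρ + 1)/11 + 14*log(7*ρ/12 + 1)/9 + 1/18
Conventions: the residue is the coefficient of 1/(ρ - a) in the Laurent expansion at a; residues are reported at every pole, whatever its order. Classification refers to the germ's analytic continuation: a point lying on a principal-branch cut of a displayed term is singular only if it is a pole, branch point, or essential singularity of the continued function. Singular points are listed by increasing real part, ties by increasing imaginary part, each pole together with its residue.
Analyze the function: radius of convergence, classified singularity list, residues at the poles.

Radius of convergence at 0: 1/6.
At -12/7: a logarithmic branch point.
At -1/6: an algebraic (square-root) branch point.

Branch term (-17/11)*sqrt(1 - ρ/(-1/6)): its argument vanishes at ρ = -1/6, a square-root branch point, modulus 1/6.
Branch term (14/9)*log(1 - ρ/(-12/7)): its argument vanishes at ρ = -12/7, a logarithmic branch point, modulus 12/7.
The radius of convergence is the smallest modulus among the singular points: 1/6.
List the singular points by increasing real part (a conjugate pair: the negative imaginary part first).


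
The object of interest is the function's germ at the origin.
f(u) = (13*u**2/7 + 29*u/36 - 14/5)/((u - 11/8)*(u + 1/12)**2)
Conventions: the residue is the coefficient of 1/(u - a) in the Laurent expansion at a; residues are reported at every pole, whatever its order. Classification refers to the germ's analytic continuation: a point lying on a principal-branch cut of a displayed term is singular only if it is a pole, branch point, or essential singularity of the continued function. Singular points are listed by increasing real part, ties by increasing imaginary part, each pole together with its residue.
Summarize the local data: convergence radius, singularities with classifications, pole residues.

Denominator factor (u + 1/12)^2: pole of order 2 at -1/12, modulus 1/12.
Denominator factor (u - 11/8): pole of order 1 at 11/8, modulus 11/8.
The radius of convergence is the smallest modulus among the singular points: 1/12.
At the order-2 pole -1/12 set g(u) = (u - (-1/12))^2*f(u) = (13*u**2/7 + 29*u/36 - 14/5)/(u - 11/8).
Order-2 pole: residue = g'(a); g'(-1/12) = 42958/42875, so the residue is 42958/42875.
At the order-1 pole 11/8 set g(u) = (u - (11/8))*f(u) = (13*u**2/7 + 29*u/36 - 14/5)/(u + 1/12)**2.
Simple pole: residue = g(a) at a = 11/8, which is 36667/42875.
List the singular points by increasing real part (a conjugate pair: the negative imaginary part first).

Radius of convergence at 0: 1/12.
At -1/12: a pole of order 2; residue 42958/42875.
At 11/8: a pole of order 1; residue 36667/42875.


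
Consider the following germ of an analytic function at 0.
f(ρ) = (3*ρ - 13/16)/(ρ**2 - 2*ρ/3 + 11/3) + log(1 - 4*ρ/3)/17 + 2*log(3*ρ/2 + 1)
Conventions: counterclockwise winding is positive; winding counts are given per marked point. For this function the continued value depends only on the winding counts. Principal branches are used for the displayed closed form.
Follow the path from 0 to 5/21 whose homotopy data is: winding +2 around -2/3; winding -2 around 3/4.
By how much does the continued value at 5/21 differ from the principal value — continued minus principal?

The rational part is single-valued and drops out of the difference; each branch term changes only by its own monodromy.
(1/17)*log(1 - ρ/(3/4)): each positive loop around 3/4 adds 2*pi*i to the log, so winding -2 contributes (1/17)*(-2)*2*pi*i = -(4/17)*pi*i.
(2)*log(1 - ρ/(-2/3)): each positive loop around -2/3 adds 2*pi*i to the log, so winding +2 contributes (2)*(2)*2*pi*i = (8)*pi*i.
Summing the contributions at ρ = 5/21 gives (132/17)*pi*i.

Continued minus principal equals (132/17)*pi*i.


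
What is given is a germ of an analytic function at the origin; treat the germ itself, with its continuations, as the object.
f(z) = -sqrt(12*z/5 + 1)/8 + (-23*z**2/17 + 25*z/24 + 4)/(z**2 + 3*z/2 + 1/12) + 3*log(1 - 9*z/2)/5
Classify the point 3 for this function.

The point is a regular point.

Denominator factors: z**2 + 3*z/2 + 1/12 = 163/12 at z = 3 — none vanishes.
Branch term log(1 - z/(2/9)): argument at 3 is -25/2, nonzero, so 3 is not its branch point (a point on a principal cut is still regular for the continued germ).
Branch term sqrt(1 - z/(-5/12)): argument at 3 is 41/5, nonzero, so 3 is not its branch point (a point on a principal cut is still regular for the continued germ).
So the germ continues analytically to 3.


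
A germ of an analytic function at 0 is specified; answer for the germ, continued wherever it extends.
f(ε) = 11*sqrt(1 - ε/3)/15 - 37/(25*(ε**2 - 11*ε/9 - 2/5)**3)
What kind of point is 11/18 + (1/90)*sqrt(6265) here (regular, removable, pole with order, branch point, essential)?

The denominator factor ε**2 - 11*ε/9 - 2/5 vanishes at 11/18 + (1/90)*sqrt(6265) and appears to the power 3; the numerator there equals -37/25, nonzero, and no other factor vanishes.
The branch terms are analytic at this point.
Hence a pole whose order is the multiplicity, 3.

The point is a pole of order 3.


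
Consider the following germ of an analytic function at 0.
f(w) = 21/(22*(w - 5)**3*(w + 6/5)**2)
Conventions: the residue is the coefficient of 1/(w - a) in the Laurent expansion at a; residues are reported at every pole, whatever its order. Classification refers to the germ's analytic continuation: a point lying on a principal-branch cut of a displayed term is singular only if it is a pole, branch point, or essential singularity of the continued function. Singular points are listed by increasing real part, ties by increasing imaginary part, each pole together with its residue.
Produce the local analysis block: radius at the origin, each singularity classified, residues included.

Denominator factor (w - 5)^3: pole of order 3 at 5, modulus 5.
Denominator factor (w + 6/5)^2: pole of order 2 at -6/5, modulus 6/5.
The radius of convergence is the smallest modulus among the singular points: 6/5.
At the order-2 pole -6/5 set g(w) = (w - (-6/5))^2*f(w) = 21/(22*(w - 5)**3).
Order-2 pole: residue = g'(a); g'(-6/5) = -39375/20317462, so the residue is -39375/20317462.
At the order-3 pole 5 set g(w) = (w - (5))^3*f(w) = 21/(22*(w + 6/5)**2).
Order-3 pole: residue = g''(a)/2; g''(5) = 39375/10158731, so the residue is 39375/20317462.
List the singular points by increasing real part (a conjugate pair: the negative imaginary part first).

Radius of convergence at 0: 6/5.
At -6/5: a pole of order 2; residue -39375/20317462.
At 5: a pole of order 3; residue 39375/20317462.


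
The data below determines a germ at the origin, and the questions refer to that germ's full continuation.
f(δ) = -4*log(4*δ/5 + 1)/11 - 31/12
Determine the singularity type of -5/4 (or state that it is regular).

The point is a logarithmic branch point.

The term (-4/11)*log(1 - δ/(-5/4)) has argument 1 - -5/4/(-5/4) = 0 at -5/4: a logarithmic (infinitely-sheeted) branch point; the remaining terms are analytic or single-valued there.


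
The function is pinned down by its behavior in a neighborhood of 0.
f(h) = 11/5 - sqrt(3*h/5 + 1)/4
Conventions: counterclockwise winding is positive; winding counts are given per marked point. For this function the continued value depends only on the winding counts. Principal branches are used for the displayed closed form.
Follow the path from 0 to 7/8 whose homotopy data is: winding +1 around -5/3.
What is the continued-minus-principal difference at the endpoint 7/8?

The rational part is single-valued and drops out of the difference; each branch term changes only by its own monodromy.
(-1/4)*sqrt(1 - h/(-5/3)): winding +1 is odd, the square root flips sign, contributing -2*(-1/4)*sqrt(1 - (7/8)/(-5/3)) = -2*(-1/4)*sqrt(61/40) = (1/40)*sqrt(610).
Summing the contributions at h = 7/8 gives (1/40)*sqrt(610).

Continued minus principal equals (1/40)*sqrt(610).


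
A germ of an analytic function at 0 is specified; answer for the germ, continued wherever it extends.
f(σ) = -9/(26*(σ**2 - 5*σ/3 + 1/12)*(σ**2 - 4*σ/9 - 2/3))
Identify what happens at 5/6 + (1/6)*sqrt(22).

The point is a pole of order 1.

The denominator factor σ**2 - 5*σ/3 + 1/12 vanishes at 5/6 + (1/6)*sqrt(22) and appears to the power 1; the numerator there equals -9/26, nonzero, and no other factor vanishes.
Hence a pole whose order is the multiplicity, 1.


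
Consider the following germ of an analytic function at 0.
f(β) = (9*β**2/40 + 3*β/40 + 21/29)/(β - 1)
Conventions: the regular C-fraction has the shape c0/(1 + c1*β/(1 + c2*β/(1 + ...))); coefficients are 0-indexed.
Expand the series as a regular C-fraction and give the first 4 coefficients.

The regular C-fraction coefficients are [-21/29, -309/280, -5133/28840, 12320/6077].

Taylor coefficients (expand at 0): a_0 = -21/29, a_1 = -927/1160, a_2 = -297/290, a_3 = -297/290.
c0 = a_0 = -21/29. Peel one level at a time: if S = 1 + c*β/S' with S'(0) = 1, then c is the β-coefficient of S and S' = c*β/(S - 1).
S_1 = c0/f = 1 + (-309/280)*β + (-15399/78400)*β^2 + ...; c1 = -309/280.
S_2 = c1*β/(S_1 - 1) = 1 + (-5133/28840)*β + (3828/10609)*β^2 + ...; c2 = -5133/28840.
S_3 = c2*β/(S_2 - 1) = 1 + (12320/6077)*β + ...; c3 = 12320/6077.


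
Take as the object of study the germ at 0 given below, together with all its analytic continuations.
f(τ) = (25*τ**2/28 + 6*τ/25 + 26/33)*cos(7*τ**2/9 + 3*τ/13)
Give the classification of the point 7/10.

The point is a regular point.

There is no denominator, hence no pole anywhere.
The factor cos(7*τ**2/9 + 3*τ/13) is entire.
So the germ continues analytically to 7/10.


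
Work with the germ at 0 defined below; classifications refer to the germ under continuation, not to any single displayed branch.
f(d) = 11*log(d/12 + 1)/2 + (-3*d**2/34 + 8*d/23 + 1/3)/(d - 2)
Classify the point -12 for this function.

The point is a logarithmic branch point.

The term (11/2)*log(1 - d/(-12)) has argument 1 - -12/(-12) = 0 at -12: a logarithmic (infinitely-sheeted) branch point; the remaining terms are analytic or single-valued there.


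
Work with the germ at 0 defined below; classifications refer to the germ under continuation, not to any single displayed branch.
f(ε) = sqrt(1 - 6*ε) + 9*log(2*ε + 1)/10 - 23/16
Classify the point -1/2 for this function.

The point is a logarithmic branch point.

The term (9/10)*log(1 - ε/(-1/2)) has argument 1 - -1/2/(-1/2) = 0 at -1/2: a logarithmic (infinitely-sheeted) branch point; the remaining terms are analytic or single-valued there.


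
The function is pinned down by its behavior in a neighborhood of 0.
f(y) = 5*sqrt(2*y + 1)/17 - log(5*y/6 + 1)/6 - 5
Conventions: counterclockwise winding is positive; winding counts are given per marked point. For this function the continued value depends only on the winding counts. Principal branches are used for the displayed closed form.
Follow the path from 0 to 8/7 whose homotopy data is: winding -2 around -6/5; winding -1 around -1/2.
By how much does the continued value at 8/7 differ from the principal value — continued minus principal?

The rational part is single-valued and drops out of the difference; each branch term changes only by its own monodromy.
(-1/6)*log(1 - y/(-6/5)): each positive loop around -6/5 adds 2*pi*i to the log, so winding -2 contributes (-1/6)*(-2)*2*pi*i = (2/3)*pi*i.
(5/17)*sqrt(1 - y/(-1/2)): winding -1 is odd, the square root flips sign, contributing -2*(5/17)*sqrt(1 - (8/7)/(-1/2)) = -2*(5/17)*sqrt(23/7) = -(10/119)*sqrt(161).
Summing the contributions at y = 8/7 gives (-(10/119)*sqrt(161)) + ((2/3)*pi)*i.

Continued minus principal equals (-(10/119)*sqrt(161)) + ((2/3)*pi)*i.


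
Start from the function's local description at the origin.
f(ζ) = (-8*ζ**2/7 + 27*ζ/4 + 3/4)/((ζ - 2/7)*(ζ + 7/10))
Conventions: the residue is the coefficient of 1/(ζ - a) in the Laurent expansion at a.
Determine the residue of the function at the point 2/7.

The residue is 17735/6762.

At the order-1 pole 2/7 set g(ζ) = (ζ - (2/7))*f(ζ) = (-8*ζ**2/7 + 27*ζ/4 + 3/4)/(ζ + 7/10).
Simple pole: residue = g(a) at a = 2/7, which is 17735/6762.


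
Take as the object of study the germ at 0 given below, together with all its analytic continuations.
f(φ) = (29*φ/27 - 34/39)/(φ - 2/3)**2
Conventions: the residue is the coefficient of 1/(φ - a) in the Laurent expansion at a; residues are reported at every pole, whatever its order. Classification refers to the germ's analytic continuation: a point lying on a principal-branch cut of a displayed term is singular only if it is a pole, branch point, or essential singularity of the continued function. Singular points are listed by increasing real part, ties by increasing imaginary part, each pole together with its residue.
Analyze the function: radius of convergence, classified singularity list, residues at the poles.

Radius of convergence at 0: 2/3.
At 2/3: a pole of order 2; residue 29/27.

Denominator factor (φ - 2/3)^2: pole of order 2 at 2/3, modulus 2/3.
The radius of convergence is the smallest modulus among the singular points: 2/3.
At the order-2 pole 2/3 set g(φ) = (φ - (2/3))^2*f(φ) = 29*φ/27 - 34/39.
Order-2 pole: residue = g'(a); g'(2/3) = 29/27, so the residue is 29/27.


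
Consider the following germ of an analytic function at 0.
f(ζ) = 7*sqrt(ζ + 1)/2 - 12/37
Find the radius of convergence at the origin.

Branch term (7/2)*sqrt(1 - ζ/(-1)): its argument vanishes at ζ = -1, a square-root branch point, modulus 1.
The radius of convergence is the smallest modulus among the singular points: 1.

The radius of convergence is 1.


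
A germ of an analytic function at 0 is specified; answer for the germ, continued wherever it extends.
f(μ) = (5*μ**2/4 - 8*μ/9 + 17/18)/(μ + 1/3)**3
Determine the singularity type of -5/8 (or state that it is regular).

The point is a regular point.

Denominator factors: μ + 1/3 = -7/24 at μ = -5/8 — none vanishes.
So the germ continues analytically to -5/8.


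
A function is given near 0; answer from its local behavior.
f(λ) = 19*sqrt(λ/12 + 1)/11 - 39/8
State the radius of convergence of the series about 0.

The radius of convergence is 12.

Branch term (19/11)*sqrt(1 - λ/(-12)): its argument vanishes at λ = -12, a square-root branch point, modulus 12.
The radius of convergence is the smallest modulus among the singular points: 12.


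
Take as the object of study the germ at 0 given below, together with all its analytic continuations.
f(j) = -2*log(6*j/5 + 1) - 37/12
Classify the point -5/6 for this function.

The point is a logarithmic branch point.

The term (-2)*log(1 - j/(-5/6)) has argument 1 - -5/6/(-5/6) = 0 at -5/6: a logarithmic (infinitely-sheeted) branch point; the remaining terms are analytic or single-valued there.


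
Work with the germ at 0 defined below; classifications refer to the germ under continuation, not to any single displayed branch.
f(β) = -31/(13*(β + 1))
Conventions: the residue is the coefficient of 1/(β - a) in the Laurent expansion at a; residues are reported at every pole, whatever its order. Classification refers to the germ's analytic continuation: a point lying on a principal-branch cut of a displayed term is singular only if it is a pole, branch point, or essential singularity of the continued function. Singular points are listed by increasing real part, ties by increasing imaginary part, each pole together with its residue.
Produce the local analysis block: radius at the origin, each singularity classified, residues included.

Radius of convergence at 0: 1.
At -1: a pole of order 1; residue -31/13.

Denominator factor (β + 1): pole of order 1 at -1, modulus 1.
The radius of convergence is the smallest modulus among the singular points: 1.
At the order-1 pole -1 set g(β) = (β - (-1))*f(β) = -31/13.
Simple pole: residue = g(a) at a = -1, which is -31/13.


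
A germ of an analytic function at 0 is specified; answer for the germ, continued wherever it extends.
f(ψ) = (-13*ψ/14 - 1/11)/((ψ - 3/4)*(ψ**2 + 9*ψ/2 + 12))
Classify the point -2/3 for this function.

Denominator factors: ψ - 3/4 = -17/12 at ψ = -2/3; ψ**2 + 9*ψ/2 + 12 = 85/9 at ψ = -2/3 — none vanishes.
So the germ continues analytically to -2/3.

The point is a regular point.


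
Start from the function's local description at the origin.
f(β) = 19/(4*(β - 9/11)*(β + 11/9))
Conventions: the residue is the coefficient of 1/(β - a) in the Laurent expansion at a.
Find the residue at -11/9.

The residue is -1881/808.

At the order-1 pole -11/9 set g(β) = (β - (-11/9))*f(β) = 19/(4*(β - 9/11)).
Simple pole: residue = g(a) at a = -11/9, which is -1881/808.


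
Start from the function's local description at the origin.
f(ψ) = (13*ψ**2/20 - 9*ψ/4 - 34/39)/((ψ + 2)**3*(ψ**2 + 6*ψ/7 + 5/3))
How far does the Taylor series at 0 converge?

The radius of convergence is (1/3)*sqrt(15).

Denominator factor (ψ**2 + 6*ψ/7 + 5/3): discriminant -872/147, complex-conjugate roots (-3/7) + ((1/21)*sqrt(654))*i and (-3/7) - ((1/21)*sqrt(654))*i; poles of order 1, moduli (1/3)*sqrt(15) and (1/3)*sqrt(15).
Denominator factor (ψ + 2)^3: pole of order 3 at -2, modulus 2.
The radius of convergence is the smallest modulus among the singular points: (1/3)*sqrt(15).


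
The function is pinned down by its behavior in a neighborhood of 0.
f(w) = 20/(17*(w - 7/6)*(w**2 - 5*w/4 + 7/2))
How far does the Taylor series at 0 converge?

The radius of convergence is 7/6.

Denominator factor (w**2 - 5*w/4 + 7/2): discriminant -199/16, complex-conjugate roots (5/8) + ((1/8)*sqrt(199))*i and (5/8) - ((1/8)*sqrt(199))*i; poles of order 1, moduli (1/2)*sqrt(14) and (1/2)*sqrt(14).
Denominator factor (w - 7/6): pole of order 1 at 7/6, modulus 7/6.
The radius of convergence is the smallest modulus among the singular points: 7/6.


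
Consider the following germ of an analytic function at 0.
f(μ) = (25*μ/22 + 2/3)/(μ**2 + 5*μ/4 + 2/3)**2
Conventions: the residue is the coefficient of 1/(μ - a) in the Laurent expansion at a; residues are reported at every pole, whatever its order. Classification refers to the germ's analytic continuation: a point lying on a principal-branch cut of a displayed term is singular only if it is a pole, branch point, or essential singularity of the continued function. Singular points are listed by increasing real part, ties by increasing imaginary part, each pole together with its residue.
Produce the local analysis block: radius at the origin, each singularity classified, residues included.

Denominator factor (μ**2 + 5*μ/4 + 2/3)^2: discriminant -53/48, complex-conjugate roots (-5/8) + ((1/24)*sqrt(159))*i and (-5/8) - ((1/24)*sqrt(159))*i; poles of order 2, moduli (1/3)*sqrt(6) and (1/3)*sqrt(6).
The radius of convergence is the smallest modulus among the singular points: (1/3)*sqrt(6).
The factor μ**2 + 5*μ/4 + 2/3 splits as (μ - a)(μ - a') with a = (-5/8) - ((1/24)*sqrt(159))*i, a' = (-5/8) + ((1/24)*sqrt(159))*i. At the order-2 pole a set g(μ) = (μ - a)^2*f(μ) = [25*μ/22 + 2/3] / (μ - a')^2.
Order-2 pole: residue = g'(a); g'((-5/8) - ((1/24)*sqrt(159))*i) = -((184/30899)*sqrt(159))*i, so the residue is -((184/30899)*sqrt(159))*i.
The factor μ**2 + 5*μ/4 + 2/3 splits as (μ - a)(μ - a') with a = (-5/8) + ((1/24)*sqrt(159))*i, a' = (-5/8) - ((1/24)*sqrt(159))*i. At the order-2 pole a set g(μ) = (μ - a)^2*f(μ) = [25*μ/22 + 2/3] / (μ - a')^2.
Order-2 pole: residue = g'(a); g'((-5/8) + ((1/24)*sqrt(159))*i) = ((184/30899)*sqrt(159))*i, so the residue is ((184/30899)*sqrt(159))*i.
List the singular points by increasing real part (a conjugate pair: the negative imaginary part first).

Radius of convergence at 0: (1/3)*sqrt(6).
At (-5/8) - ((1/24)*sqrt(159))*i: a pole of order 2; residue -((184/30899)*sqrt(159))*i.
At (-5/8) + ((1/24)*sqrt(159))*i: a pole of order 2; residue ((184/30899)*sqrt(159))*i.


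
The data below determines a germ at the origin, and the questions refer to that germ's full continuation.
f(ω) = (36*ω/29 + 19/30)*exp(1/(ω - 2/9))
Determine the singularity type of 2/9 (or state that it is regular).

The point is an essential singularity.

The exponent 1/(ω - (2/9)) has a pole at 2/9, so exp(1/(ω - (2/9))) takes every nonzero value near it: an essential singularity (not a pole of any order).


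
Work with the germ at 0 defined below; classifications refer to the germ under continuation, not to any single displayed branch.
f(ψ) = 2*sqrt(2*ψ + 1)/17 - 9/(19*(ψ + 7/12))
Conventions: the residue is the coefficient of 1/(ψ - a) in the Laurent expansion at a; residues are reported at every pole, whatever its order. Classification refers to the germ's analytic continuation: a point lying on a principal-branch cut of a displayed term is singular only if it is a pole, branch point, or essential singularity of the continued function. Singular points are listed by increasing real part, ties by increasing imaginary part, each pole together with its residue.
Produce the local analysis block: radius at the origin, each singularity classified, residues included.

Radius of convergence at 0: 1/2.
At -7/12: a pole of order 1; residue -9/19.
At -1/2: an algebraic (square-root) branch point.

Denominator factor (ψ + 7/12): pole of order 1 at -7/12, modulus 7/12.
Branch term (2/17)*sqrt(1 - ψ/(-1/2)): its argument vanishes at ψ = -1/2, a square-root branch point, modulus 1/2.
The radius of convergence is the smallest modulus among the singular points: 1/2.
The branch term is analytic at -7/12 and contributes nothing to the residue; only the rational part matters.
At the order-1 pole -7/12 set g(ψ) = (ψ - (-7/12))*(rational part) = -9/19.
Simple pole: residue = g(a) at a = -7/12, which is -9/19.
List the singular points by increasing real part (a conjugate pair: the negative imaginary part first).


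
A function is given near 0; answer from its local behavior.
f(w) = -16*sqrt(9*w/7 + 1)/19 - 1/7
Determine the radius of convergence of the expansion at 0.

Branch term (-16/19)*sqrt(1 - w/(-7/9)): its argument vanishes at w = -7/9, a square-root branch point, modulus 7/9.
The radius of convergence is the smallest modulus among the singular points: 7/9.

The radius of convergence is 7/9.


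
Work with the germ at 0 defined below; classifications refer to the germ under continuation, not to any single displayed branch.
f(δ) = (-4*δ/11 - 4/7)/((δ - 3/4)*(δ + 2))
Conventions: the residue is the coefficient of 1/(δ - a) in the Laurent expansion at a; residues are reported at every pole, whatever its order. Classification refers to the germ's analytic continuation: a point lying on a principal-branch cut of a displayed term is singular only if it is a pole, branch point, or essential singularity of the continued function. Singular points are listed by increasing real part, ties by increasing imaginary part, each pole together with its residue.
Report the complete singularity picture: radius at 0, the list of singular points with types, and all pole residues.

Radius of convergence at 0: 3/4.
At -2: a pole of order 1; residue -48/847.
At 3/4: a pole of order 1; residue -260/847.

Denominator factor (δ + 2): pole of order 1 at -2, modulus 2.
Denominator factor (δ - 3/4): pole of order 1 at 3/4, modulus 3/4.
The radius of convergence is the smallest modulus among the singular points: 3/4.
At the order-1 pole -2 set g(δ) = (δ - (-2))*f(δ) = (-4*δ/11 - 4/7)/(δ - 3/4).
Simple pole: residue = g(a) at a = -2, which is -48/847.
At the order-1 pole 3/4 set g(δ) = (δ - (3/4))*f(δ) = (-4*δ/11 - 4/7)/(δ + 2).
Simple pole: residue = g(a) at a = 3/4, which is -260/847.
List the singular points by increasing real part (a conjugate pair: the negative imaginary part first).


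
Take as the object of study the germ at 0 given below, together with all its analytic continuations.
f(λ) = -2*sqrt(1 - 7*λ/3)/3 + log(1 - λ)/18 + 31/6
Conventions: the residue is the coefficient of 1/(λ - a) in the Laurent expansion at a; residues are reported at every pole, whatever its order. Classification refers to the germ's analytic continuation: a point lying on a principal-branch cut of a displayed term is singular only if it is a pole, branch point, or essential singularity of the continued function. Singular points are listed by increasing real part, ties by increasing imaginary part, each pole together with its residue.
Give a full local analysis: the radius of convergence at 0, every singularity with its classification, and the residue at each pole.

Radius of convergence at 0: 3/7.
At 3/7: an algebraic (square-root) branch point.
At 1: a logarithmic branch point.

Branch term (1/18)*log(1 - λ/(1)): its argument vanishes at λ = 1, a logarithmic branch point, modulus 1.
Branch term (-2/3)*sqrt(1 - λ/(3/7)): its argument vanishes at λ = 3/7, a square-root branch point, modulus 3/7.
The radius of convergence is the smallest modulus among the singular points: 3/7.
List the singular points by increasing real part (a conjugate pair: the negative imaginary part first).


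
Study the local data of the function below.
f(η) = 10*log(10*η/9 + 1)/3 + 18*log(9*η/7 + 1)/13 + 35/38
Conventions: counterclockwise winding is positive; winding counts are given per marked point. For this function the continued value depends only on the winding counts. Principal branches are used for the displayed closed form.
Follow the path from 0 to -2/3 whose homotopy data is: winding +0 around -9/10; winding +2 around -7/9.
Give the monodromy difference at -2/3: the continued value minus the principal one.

The rational part is single-valued and drops out of the difference; each branch term changes only by its own monodromy.
(10/3)*log(1 - η/(-9/10)): winding 0 around -9/10, so this term returns to its principal value, contribution 0.
(18/13)*log(1 - η/(-7/9)): each positive loop around -7/9 adds 2*pi*i to the log, so winding +2 contributes (18/13)*(2)*2*pi*i = (72/13)*pi*i.
Summing the contributions at η = -2/3 gives (72/13)*pi*i.

Continued minus principal equals (72/13)*pi*i.


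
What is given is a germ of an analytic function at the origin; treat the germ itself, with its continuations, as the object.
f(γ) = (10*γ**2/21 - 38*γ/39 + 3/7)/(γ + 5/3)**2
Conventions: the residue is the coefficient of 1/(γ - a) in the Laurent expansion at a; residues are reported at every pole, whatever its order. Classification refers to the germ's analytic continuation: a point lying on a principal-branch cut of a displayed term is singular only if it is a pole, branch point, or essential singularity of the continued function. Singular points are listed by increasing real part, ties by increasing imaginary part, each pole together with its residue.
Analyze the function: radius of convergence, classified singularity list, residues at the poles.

Denominator factor (γ + 5/3)^2: pole of order 2 at -5/3, modulus 5/3.
The radius of convergence is the smallest modulus among the singular points: 5/3.
At the order-2 pole -5/3 set g(γ) = (γ - (-5/3))^2*f(γ) = 10*γ**2/21 - 38*γ/39 + 3/7.
Order-2 pole: residue = g'(a); g'(-5/3) = -2098/819, so the residue is -2098/819.

Radius of convergence at 0: 5/3.
At -5/3: a pole of order 2; residue -2098/819.


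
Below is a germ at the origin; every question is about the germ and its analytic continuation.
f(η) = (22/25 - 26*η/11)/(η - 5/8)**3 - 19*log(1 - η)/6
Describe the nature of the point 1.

The point is a logarithmic branch point.

The term (-19/6)*log(1 - η/(1)) has argument 1 - 1/(1) = 0 at 1: a logarithmic (infinitely-sheeted) branch point; the remaining terms are analytic or single-valued there.


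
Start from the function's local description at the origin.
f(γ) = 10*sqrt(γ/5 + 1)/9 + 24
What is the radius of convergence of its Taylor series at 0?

The radius of convergence is 5.

Branch term (10/9)*sqrt(1 - γ/(-5)): its argument vanishes at γ = -5, a square-root branch point, modulus 5.
The radius of convergence is the smallest modulus among the singular points: 5.


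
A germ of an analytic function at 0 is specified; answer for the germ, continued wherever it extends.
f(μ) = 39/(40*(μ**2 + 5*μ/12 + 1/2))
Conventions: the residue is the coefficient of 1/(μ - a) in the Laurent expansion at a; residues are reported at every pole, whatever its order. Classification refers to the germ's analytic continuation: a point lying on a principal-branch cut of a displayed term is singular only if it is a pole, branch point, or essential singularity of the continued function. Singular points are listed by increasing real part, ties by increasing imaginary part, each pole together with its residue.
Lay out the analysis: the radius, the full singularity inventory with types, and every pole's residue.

Radius of convergence at 0: (1/2)*sqrt(2).
At (-5/24) - ((1/24)*sqrt(263))*i: a pole of order 1; residue ((117/2630)*sqrt(263))*i.
At (-5/24) + ((1/24)*sqrt(263))*i: a pole of order 1; residue -((117/2630)*sqrt(263))*i.

Denominator factor (μ**2 + 5*μ/12 + 1/2): discriminant -263/144, complex-conjugate roots (-5/24) + ((1/24)*sqrt(263))*i and (-5/24) - ((1/24)*sqrt(263))*i; poles of order 1, moduli (1/2)*sqrt(2) and (1/2)*sqrt(2).
The radius of convergence is the smallest modulus among the singular points: (1/2)*sqrt(2).
The factor μ**2 + 5*μ/12 + 1/2 splits as (μ - a)(μ - a') with a = (-5/24) - ((1/24)*sqrt(263))*i, a' = (-5/24) + ((1/24)*sqrt(263))*i. At the order-1 pole a set g(μ) = (μ - a)*f(μ) = [39/40] / (μ - a').
Simple pole: residue = g(a) at a = (-5/24) - ((1/24)*sqrt(263))*i, which is ((117/2630)*sqrt(263))*i.
The factor μ**2 + 5*μ/12 + 1/2 splits as (μ - a)(μ - a') with a = (-5/24) + ((1/24)*sqrt(263))*i, a' = (-5/24) - ((1/24)*sqrt(263))*i. At the order-1 pole a set g(μ) = (μ - a)*f(μ) = [39/40] / (μ - a').
Simple pole: residue = g(a) at a = (-5/24) + ((1/24)*sqrt(263))*i, which is -((117/2630)*sqrt(263))*i.
List the singular points by increasing real part (a conjugate pair: the negative imaginary part first).


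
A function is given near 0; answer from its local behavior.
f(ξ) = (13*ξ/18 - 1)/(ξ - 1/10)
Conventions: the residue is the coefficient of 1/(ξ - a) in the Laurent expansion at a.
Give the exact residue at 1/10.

The residue is -167/180.

At the order-1 pole 1/10 set g(ξ) = (ξ - (1/10))*f(ξ) = 13*ξ/18 - 1.
Simple pole: residue = g(a) at a = 1/10, which is -167/180.


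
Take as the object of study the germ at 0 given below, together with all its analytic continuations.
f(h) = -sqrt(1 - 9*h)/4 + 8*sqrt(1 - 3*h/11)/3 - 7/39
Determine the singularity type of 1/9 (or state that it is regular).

The term (-1/4)*sqrt(1 - h/(1/9)) has argument 1 - 1/9/(1/9) = 0 at 1/9: a square-root (algebraic, two-sheeted) branch point; the remaining terms are analytic or single-valued there.

The point is an algebraic (square-root) branch point.


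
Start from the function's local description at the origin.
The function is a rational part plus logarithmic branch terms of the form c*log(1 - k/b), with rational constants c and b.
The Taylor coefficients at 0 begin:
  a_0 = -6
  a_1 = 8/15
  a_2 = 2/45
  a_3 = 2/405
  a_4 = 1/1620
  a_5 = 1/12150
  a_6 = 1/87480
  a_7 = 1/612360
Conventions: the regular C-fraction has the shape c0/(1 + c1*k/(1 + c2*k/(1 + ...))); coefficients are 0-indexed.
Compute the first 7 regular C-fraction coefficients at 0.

The regular C-fraction coefficients are [-6, 4/45, -31/180, -5/372, -13/186, -31/1170, -133/2340].

Taylor coefficients (read off): a_0 = -6, a_1 = 8/15, a_2 = 2/45, a_3 = 2/405, a_4 = 1/1620, a_5 = 1/12150, a_6 = 1/87480.
c0 = a_0 = -6. Peel one level at a time: if S = 1 + c*k/S' with S'(0) = 1, then c is the k-coefficient of S and S' = c*k/(S - 1).
S_1 = c0/f = 1 + (4/45)*k + (31/2025)*k^2 + ...; c1 = 4/45.
S_2 = c1*k/(S_1 - 1) = 1 + (-31/180)*k + (-1/432)*k^2 + ...; c2 = -31/180.
S_3 = c2*k/(S_2 - 1) = 1 + (-5/372)*k + (-65/69192)*k^2 + ...; c3 = -5/372.
S_4 = c3*k/(S_3 - 1) = 1 + (-13/186)*k + (-1/540)*k^2 + ...; c4 = -13/186.
S_5 = c4*k/(S_4 - 1) = 1 + (-31/1170)*k + (-4123/2737800)*k^2 + ...; c5 = -31/1170.
S_6 = c5*k/(S_5 - 1) = 1 + (-133/2340)*k + ...; c6 = -133/2340.


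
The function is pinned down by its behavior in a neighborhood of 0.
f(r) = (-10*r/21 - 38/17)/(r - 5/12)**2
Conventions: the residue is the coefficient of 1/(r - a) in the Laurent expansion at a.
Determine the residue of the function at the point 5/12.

The residue is -10/21.

At the order-2 pole 5/12 set g(r) = (r - (5/12))^2*f(r) = -10*r/21 - 38/17.
Order-2 pole: residue = g'(a); g'(5/12) = -10/21, so the residue is -10/21.


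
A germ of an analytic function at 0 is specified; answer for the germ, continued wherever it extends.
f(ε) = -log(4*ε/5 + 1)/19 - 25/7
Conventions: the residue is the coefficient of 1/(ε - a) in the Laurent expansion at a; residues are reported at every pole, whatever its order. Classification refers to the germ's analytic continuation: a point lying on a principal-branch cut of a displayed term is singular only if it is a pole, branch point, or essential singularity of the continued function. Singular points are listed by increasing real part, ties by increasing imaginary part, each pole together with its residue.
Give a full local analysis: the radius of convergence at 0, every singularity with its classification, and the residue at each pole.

Branch term (-1/19)*log(1 - ε/(-5/4)): its argument vanishes at ε = -5/4, a logarithmic branch point, modulus 5/4.
The radius of convergence is the smallest modulus among the singular points: 5/4.

Radius of convergence at 0: 5/4.
At -5/4: a logarithmic branch point.


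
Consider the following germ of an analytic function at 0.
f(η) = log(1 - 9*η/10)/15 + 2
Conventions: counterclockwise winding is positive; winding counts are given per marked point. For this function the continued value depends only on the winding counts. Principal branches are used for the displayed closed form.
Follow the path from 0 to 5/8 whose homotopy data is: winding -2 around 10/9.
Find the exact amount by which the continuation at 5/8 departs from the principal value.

Continued minus principal equals -(4/15)*pi*i.

The rational part is single-valued and drops out of the difference; each branch term changes only by its own monodromy.
(1/15)*log(1 - η/(10/9)): each positive loop around 10/9 adds 2*pi*i to the log, so winding -2 contributes (1/15)*(-2)*2*pi*i = -(4/15)*pi*i.
Summing the contributions at η = 5/8 gives -(4/15)*pi*i.


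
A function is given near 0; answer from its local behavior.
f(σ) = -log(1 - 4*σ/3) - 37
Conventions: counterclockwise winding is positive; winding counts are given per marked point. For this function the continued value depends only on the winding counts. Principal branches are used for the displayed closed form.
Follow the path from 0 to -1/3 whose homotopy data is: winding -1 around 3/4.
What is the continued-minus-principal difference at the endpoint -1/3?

The rational part is single-valued and drops out of the difference; each branch term changes only by its own monodromy.
(-1)*log(1 - σ/(3/4)): each positive loop around 3/4 adds 2*pi*i to the log, so winding -1 contributes (-1)*(-1)*2*pi*i = (2)*pi*i.
Summing the contributions at σ = -1/3 gives (2)*pi*i.

Continued minus principal equals (2)*pi*i.


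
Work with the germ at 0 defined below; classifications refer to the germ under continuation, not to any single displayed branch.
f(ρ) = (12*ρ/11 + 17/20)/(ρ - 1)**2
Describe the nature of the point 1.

The denominator factor ρ - 1 vanishes at 1 and appears to the power 2; the numerator there equals 427/220, nonzero, and no other factor vanishes.
Hence a pole whose order is the multiplicity, 2.

The point is a pole of order 2.


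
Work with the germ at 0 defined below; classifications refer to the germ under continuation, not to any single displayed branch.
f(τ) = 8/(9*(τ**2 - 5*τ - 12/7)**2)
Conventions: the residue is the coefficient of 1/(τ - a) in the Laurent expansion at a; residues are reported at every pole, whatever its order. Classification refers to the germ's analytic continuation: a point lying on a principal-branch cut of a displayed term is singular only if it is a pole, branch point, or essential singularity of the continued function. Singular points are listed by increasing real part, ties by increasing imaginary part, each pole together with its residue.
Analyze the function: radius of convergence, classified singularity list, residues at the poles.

Radius of convergence at 0: -5/2 + (1/14)*sqrt(1561).
At 5/2 - (1/14)*sqrt(1561): a pole of order 2; residue (112/447561)*sqrt(1561).
At 5/2 + (1/14)*sqrt(1561): a pole of order 2; residue -(112/447561)*sqrt(1561).

Denominator factor (τ**2 - 5*τ - 12/7)^2: discriminant 223/7, real irrational roots 5/2 + (1/14)*sqrt(1561) and 5/2 - (1/14)*sqrt(1561); poles of order 2, moduli 5/2 + (1/14)*sqrt(1561) and -5/2 + (1/14)*sqrt(1561).
The radius of convergence is the smallest modulus among the singular points: -5/2 + (1/14)*sqrt(1561).
The factor τ**2 - 5*τ - 12/7 splits as (τ - a)(τ - a') with a = 5/2 - (1/14)*sqrt(1561), a' = 5/2 + (1/14)*sqrt(1561). At the order-2 pole a set g(τ) = (τ - a)^2*f(τ) = [8/9] / (τ - a')^2.
Order-2 pole: residue = g'(a); g'(5/2 - (1/14)*sqrt(1561)) = (112/447561)*sqrt(1561), so the residue is (112/447561)*sqrt(1561).
The factor τ**2 - 5*τ - 12/7 splits as (τ - a)(τ - a') with a = 5/2 + (1/14)*sqrt(1561), a' = 5/2 - (1/14)*sqrt(1561). At the order-2 pole a set g(τ) = (τ - a)^2*f(τ) = [8/9] / (τ - a')^2.
Order-2 pole: residue = g'(a); g'(5/2 + (1/14)*sqrt(1561)) = -(112/447561)*sqrt(1561), so the residue is -(112/447561)*sqrt(1561).
List the singular points by increasing real part (a conjugate pair: the negative imaginary part first).
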